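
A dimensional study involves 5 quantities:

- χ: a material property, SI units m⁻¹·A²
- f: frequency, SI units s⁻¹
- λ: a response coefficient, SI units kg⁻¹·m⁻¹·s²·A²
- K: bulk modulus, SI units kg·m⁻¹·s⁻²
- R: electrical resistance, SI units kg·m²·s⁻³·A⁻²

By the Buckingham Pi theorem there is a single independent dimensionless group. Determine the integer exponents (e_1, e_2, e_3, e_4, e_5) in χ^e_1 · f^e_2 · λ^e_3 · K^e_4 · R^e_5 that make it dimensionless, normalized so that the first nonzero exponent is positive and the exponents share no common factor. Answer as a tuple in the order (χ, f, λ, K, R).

M: e_1·(0) + e_2·(0) + e_3·(-1) + e_4·(1) + e_5·(1) = 0
L: e_1·(-1) + e_2·(0) + e_3·(-1) + e_4·(-1) + e_5·(2) = 0
T: e_1·(0) + e_2·(-1) + e_3·(2) + e_4·(-2) + e_5·(-3) = 0
I: e_1·(2) + e_2·(0) + e_3·(2) + e_4·(0) + e_5·(-2) = 0
Solving this homogeneous linear system for the smallest-integer solution (first nonzero entry positive) gives (1, 1, -2, -1, -1).

(1, 1, -2, -1, -1)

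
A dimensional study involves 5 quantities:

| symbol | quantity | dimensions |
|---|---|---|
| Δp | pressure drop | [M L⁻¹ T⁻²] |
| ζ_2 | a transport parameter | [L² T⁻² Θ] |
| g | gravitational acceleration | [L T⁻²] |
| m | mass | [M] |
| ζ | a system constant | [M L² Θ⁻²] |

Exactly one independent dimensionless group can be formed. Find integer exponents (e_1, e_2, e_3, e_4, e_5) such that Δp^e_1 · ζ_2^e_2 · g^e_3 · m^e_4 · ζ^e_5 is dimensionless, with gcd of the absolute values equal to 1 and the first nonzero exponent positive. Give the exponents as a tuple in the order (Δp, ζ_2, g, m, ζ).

(2, 2, -4, -3, 1)

M: e_1·(1) + e_2·(0) + e_3·(0) + e_4·(1) + e_5·(1) = 0
L: e_1·(-1) + e_2·(2) + e_3·(1) + e_4·(0) + e_5·(2) = 0
T: e_1·(-2) + e_2·(-2) + e_3·(-2) + e_4·(0) + e_5·(0) = 0
Θ: e_1·(0) + e_2·(1) + e_3·(0) + e_4·(0) + e_5·(-2) = 0
Solving this homogeneous linear system for the smallest-integer solution (first nonzero entry positive) gives (2, 2, -4, -3, 1).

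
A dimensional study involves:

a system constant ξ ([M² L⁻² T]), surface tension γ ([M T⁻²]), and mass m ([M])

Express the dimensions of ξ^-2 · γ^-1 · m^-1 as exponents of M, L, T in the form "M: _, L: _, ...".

Collect each base-dimension exponent across the product:
  M: −2·(2) − (1) − (1) = -6
  L: −2·(-2) − (0) − (0) = 4
  T: −2·(1) − (-2) − (0) = 0
So the dimensions are [M⁻⁶ L⁴].

M: -6, L: 4, T: 0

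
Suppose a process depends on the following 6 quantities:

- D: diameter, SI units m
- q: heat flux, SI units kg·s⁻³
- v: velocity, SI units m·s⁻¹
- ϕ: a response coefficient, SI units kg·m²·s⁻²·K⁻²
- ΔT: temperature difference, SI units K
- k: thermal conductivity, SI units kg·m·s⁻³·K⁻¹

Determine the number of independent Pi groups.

2

There are 6 variables and 4 base dimensions (M, L, T, Θ).
The dimension matrix has rank 4.
Independent dimensionless groups: 6 − 4 = 2.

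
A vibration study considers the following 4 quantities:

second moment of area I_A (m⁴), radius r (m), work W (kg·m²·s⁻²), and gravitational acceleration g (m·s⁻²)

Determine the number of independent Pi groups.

There are 4 variables and 3 base dimensions (M, L, T).
The dimension matrix has rank 3.
Independent dimensionless groups: 4 − 3 = 1.

1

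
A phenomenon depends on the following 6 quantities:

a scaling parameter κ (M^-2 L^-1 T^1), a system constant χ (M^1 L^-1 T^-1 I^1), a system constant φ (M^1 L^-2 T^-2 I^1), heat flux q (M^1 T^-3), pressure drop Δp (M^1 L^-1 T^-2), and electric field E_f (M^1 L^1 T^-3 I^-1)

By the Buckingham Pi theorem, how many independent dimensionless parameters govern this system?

2

There are 6 variables and 4 base dimensions (M, L, T, I).
The dimension matrix has rank 4.
Independent dimensionless groups: 6 − 4 = 2.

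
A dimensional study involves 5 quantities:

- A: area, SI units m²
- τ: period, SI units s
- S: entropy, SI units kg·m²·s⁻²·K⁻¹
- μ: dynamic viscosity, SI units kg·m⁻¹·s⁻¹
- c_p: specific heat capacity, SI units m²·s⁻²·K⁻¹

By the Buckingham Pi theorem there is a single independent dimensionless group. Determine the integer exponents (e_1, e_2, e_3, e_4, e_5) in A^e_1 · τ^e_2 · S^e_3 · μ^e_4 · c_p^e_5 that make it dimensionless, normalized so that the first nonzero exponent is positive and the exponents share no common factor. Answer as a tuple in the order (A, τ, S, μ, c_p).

M: e_1·(0) + e_2·(0) + e_3·(1) + e_4·(1) + e_5·(0) = 0
L: e_1·(2) + e_2·(0) + e_3·(2) + e_4·(-1) + e_5·(2) = 0
T: e_1·(0) + e_2·(1) + e_3·(-2) + e_4·(-1) + e_5·(-2) = 0
Θ: e_1·(0) + e_2·(0) + e_3·(-1) + e_4·(0) + e_5·(-1) = 0
Solving this homogeneous linear system for the smallest-integer solution (first nonzero entry positive) gives (1, 2, -2, 2, 2).

(1, 2, -2, 2, 2)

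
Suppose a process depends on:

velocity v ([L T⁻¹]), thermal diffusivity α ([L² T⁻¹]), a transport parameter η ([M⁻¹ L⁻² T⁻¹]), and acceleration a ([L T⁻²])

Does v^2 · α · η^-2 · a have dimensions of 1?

no

Sum the exponent of each base dimension across the product:
  M: 2·[v]_M + [α]_M − 2·[η]_M + [a]_M = 2·(0) + (0) − 2·(-1) + (0) = 2
  L: 2·[v]_L + [α]_L − 2·[η]_L + [a]_L = 2·(1) + (2) − 2·(-2) + (1) = 9
  T: 2·[v]_T + [α]_T − 2·[η]_T + [a]_T = 2·(-1) + (-1) − 2·(-1) + (-2) = -3
Net dimensions [M² L⁹ T⁻³] ≠ [1] — not dimensionless.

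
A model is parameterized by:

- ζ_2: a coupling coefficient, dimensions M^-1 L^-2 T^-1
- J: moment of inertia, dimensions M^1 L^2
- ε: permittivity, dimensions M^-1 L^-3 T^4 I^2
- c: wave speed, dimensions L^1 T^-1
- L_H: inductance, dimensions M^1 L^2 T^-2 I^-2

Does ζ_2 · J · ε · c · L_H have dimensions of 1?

Sum the exponent of each base dimension across the product:
  M: [ζ_2]_M + [J]_M + [ε]_M + [c]_M + [L_H]_M = (-1) + (1) + (-1) + (0) + (1) = 0
  L: [ζ_2]_L + [J]_L + [ε]_L + [c]_L + [L_H]_L = (-2) + (2) + (-3) + (1) + (2) = 0
  T: [ζ_2]_T + [J]_T + [ε]_T + [c]_T + [L_H]_T = (-1) + (0) + (4) + (-1) + (-2) = 0
  I: [ζ_2]_I + [J]_I + [ε]_I + [c]_I + [L_H]_I = (0) + (0) + (2) + (0) + (-2) = 0
All base exponents vanish — dimensionless.

yes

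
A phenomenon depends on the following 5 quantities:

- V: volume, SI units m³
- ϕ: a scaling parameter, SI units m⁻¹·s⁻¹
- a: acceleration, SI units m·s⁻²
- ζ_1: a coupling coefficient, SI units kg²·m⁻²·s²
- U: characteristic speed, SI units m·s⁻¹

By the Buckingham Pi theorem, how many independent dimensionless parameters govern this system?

2

There are 5 variables and 3 base dimensions (M, L, T).
The dimension matrix has rank 3.
Independent dimensionless groups: 5 − 3 = 2.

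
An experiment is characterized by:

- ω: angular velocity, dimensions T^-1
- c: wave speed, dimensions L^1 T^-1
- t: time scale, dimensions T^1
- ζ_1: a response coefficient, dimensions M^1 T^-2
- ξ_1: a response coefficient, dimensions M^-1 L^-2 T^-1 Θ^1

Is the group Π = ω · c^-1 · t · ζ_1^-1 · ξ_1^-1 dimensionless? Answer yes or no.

no

Sum the exponent of each base dimension across the product:
  M: [ω]_M − [c]_M + [t]_M − [ζ_1]_M − [ξ_1]_M = (0) − (0) + (0) − (1) − (-1) = 0
  L: [ω]_L − [c]_L + [t]_L − [ζ_1]_L − [ξ_1]_L = (0) − (1) + (0) − (0) − (-2) = 1
  T: [ω]_T − [c]_T + [t]_T − [ζ_1]_T − [ξ_1]_T = (-1) − (-1) + (1) − (-2) − (-1) = 4
  Θ: [ω]_Θ − [c]_Θ + [t]_Θ − [ζ_1]_Θ − [ξ_1]_Θ = (0) − (0) + (0) − (0) − (1) = -1
Net dimensions [L T⁴ Θ⁻¹] ≠ [1] — not dimensionless.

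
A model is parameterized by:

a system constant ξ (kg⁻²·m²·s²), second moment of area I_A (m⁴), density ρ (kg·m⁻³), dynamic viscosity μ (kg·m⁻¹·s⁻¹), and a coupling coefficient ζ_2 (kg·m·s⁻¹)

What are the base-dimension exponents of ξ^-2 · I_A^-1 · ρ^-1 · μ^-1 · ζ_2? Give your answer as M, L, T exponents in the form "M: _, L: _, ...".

Collect each base-dimension exponent across the product:
  M: −2·(-2) − (0) − (1) − (1) + (1) = 3
  L: −2·(2) − (4) − (-3) − (-1) + (1) = -3
  T: −2·(2) − (0) − (0) − (-1) + (-1) = -4
So the dimensions are [M³ L⁻³ T⁻⁴].

M: 3, L: -3, T: -4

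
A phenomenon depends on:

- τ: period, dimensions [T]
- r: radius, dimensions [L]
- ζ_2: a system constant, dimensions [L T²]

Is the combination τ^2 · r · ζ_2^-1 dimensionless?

yes

Sum the exponent of each base dimension across the product:
  L: 2·[τ]_L + [r]_L − [ζ_2]_L = 2·(0) + (1) − (1) = 0
  T: 2·[τ]_T + [r]_T − [ζ_2]_T = 2·(1) + (0) − (2) = 0
All base exponents vanish — dimensionless.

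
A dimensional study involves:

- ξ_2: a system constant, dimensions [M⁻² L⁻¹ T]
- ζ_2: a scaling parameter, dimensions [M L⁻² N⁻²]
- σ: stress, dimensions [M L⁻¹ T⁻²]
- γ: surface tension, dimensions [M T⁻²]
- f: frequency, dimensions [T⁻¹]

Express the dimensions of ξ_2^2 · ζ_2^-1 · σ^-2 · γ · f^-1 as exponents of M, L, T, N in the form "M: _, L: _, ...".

M: -6, L: 2, T: 5, N: 2

Collect each base-dimension exponent across the product:
  M: 2·(-2) − (1) − 2·(1) + (1) − (0) = -6
  L: 2·(-1) − (-2) − 2·(-1) + (0) − (0) = 2
  T: 2·(1) − (0) − 2·(-2) + (-2) − (-1) = 5
  N: 2·(0) − (-2) − 2·(0) + (0) − (0) = 2
So the dimensions are [M⁻⁶ L² T⁵ N²].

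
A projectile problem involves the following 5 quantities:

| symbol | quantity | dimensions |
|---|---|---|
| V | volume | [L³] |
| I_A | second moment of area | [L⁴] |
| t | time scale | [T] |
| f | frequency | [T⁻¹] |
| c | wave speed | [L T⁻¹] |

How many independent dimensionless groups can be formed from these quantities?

There are 5 variables and 2 base dimensions (L, T).
The dimension matrix has rank 2.
Independent dimensionless groups: 5 − 2 = 3.

3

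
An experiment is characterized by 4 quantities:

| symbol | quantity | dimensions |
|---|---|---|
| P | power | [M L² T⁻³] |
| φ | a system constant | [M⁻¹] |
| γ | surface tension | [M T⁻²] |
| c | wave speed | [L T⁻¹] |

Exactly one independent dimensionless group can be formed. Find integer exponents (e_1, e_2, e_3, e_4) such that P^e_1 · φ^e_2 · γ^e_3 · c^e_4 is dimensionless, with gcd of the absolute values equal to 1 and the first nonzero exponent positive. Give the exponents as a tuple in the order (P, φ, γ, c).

M: e_1·(1) + e_2·(-1) + e_3·(1) + e_4·(0) = 0
L: e_1·(2) + e_2·(0) + e_3·(0) + e_4·(1) = 0
T: e_1·(-3) + e_2·(0) + e_3·(-2) + e_4·(-1) = 0
Solving this homogeneous linear system for the smallest-integer solution (first nonzero entry positive) gives (2, 1, -1, -4).

(2, 1, -1, -4)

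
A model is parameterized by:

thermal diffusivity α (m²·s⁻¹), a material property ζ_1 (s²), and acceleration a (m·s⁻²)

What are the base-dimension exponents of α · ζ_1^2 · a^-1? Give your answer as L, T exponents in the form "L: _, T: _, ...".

Collect each base-dimension exponent across the product:
  L: (2) + 2·(0) − (1) = 1
  T: (-1) + 2·(2) − (-2) = 5
So the dimensions are [L T⁵].

L: 1, T: 5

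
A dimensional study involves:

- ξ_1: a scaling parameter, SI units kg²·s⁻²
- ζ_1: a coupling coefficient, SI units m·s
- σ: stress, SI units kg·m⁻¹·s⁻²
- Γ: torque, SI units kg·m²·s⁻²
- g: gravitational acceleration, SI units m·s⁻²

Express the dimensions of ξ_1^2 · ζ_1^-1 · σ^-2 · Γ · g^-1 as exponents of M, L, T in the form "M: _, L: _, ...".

Collect each base-dimension exponent across the product:
  M: 2·(2) − (0) − 2·(1) + (1) − (0) = 3
  L: 2·(0) − (1) − 2·(-1) + (2) − (1) = 2
  T: 2·(-2) − (1) − 2·(-2) + (-2) − (-2) = -1
So the dimensions are [M³ L² T⁻¹].

M: 3, L: 2, T: -1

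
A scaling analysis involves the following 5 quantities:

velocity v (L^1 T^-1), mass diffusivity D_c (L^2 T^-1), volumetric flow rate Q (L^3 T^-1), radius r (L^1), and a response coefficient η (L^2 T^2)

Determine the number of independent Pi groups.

There are 5 variables and 2 base dimensions (L, T).
The dimension matrix has rank 2.
Independent dimensionless groups: 5 − 2 = 3.

3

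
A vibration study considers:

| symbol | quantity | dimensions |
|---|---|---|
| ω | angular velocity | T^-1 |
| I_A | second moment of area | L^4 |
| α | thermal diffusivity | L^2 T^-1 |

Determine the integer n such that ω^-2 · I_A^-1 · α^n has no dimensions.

2

Balance the L exponent: (2)·n from α, plus −2·(0) − (4) = -4 from the rest, must sum to zero.
2n − 4 = 0, so n = 2.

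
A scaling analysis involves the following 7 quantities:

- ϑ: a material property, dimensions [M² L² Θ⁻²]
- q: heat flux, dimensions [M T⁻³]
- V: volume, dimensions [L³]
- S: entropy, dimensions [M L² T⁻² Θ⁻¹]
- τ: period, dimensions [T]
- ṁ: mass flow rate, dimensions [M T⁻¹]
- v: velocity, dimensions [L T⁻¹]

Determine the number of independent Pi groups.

3

There are 7 variables and 4 base dimensions (M, L, T, Θ).
The dimension matrix has rank 4.
Independent dimensionless groups: 7 − 4 = 3.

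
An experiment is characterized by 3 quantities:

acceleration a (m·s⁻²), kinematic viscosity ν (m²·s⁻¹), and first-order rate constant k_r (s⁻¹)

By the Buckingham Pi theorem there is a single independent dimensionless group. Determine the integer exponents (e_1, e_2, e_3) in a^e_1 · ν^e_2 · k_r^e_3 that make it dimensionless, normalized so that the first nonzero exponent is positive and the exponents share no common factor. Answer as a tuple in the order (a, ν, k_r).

L: e_1·(1) + e_2·(2) + e_3·(0) = 0
T: e_1·(-2) + e_2·(-1) + e_3·(-1) = 0
Solving this homogeneous linear system for the smallest-integer solution (first nonzero entry positive) gives (2, -1, -3).

(2, -1, -3)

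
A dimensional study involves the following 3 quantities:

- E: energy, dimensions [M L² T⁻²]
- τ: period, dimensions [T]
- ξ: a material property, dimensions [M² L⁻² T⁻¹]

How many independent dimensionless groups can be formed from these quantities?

0

There are 3 variables and 3 base dimensions (M, L, T).
The dimension matrix has rank 3.
Independent dimensionless groups: 3 − 3 = 0.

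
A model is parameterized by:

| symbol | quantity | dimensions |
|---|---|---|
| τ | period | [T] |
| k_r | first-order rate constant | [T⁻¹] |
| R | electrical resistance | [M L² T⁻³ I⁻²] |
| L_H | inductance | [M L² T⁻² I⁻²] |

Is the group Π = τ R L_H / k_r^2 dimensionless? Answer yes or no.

Sum the exponent of each base dimension across the product:
  M: [τ]_M − 2·[k_r]_M + [R]_M + [L_H]_M = (0) − 2·(0) + (1) + (1) = 2
  L: [τ]_L − 2·[k_r]_L + [R]_L + [L_H]_L = (0) − 2·(0) + (2) + (2) = 4
  T: [τ]_T − 2·[k_r]_T + [R]_T + [L_H]_T = (1) − 2·(-1) + (-3) + (-2) = -2
  I: [τ]_I − 2·[k_r]_I + [R]_I + [L_H]_I = (0) − 2·(0) + (-2) + (-2) = -4
Net dimensions [M² L⁴ T⁻² I⁻⁴] ≠ [1] — not dimensionless.

no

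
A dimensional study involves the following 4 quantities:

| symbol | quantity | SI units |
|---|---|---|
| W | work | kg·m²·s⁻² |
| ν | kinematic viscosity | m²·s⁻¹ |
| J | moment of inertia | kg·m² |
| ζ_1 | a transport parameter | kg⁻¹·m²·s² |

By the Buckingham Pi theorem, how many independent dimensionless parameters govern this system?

1

There are 4 variables and 3 base dimensions (M, L, T).
The dimension matrix has rank 3.
Independent dimensionless groups: 4 − 3 = 1.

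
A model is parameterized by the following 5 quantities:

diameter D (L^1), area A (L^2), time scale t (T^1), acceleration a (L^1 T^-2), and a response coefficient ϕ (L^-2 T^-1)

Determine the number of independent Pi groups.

3

There are 5 variables and 2 base dimensions (L, T).
The dimension matrix has rank 2.
Independent dimensionless groups: 5 − 2 = 3.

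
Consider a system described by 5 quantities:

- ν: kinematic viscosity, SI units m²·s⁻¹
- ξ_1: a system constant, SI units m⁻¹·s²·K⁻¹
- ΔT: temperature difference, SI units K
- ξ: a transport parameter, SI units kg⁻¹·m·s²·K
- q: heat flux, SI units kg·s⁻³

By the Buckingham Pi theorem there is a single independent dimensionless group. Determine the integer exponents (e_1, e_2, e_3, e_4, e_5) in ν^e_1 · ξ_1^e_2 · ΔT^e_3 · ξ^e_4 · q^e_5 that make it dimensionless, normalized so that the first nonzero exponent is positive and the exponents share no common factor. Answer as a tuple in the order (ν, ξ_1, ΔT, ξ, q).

M: e_1·(0) + e_2·(0) + e_3·(0) + e_4·(-1) + e_5·(1) = 0
L: e_1·(2) + e_2·(-1) + e_3·(0) + e_4·(1) + e_5·(0) = 0
T: e_1·(-1) + e_2·(2) + e_3·(0) + e_4·(2) + e_5·(-3) = 0
Θ: e_1·(0) + e_2·(-1) + e_3·(1) + e_4·(1) + e_5·(0) = 0
Solving this homogeneous linear system for the smallest-integer solution (first nonzero entry positive) gives (1, -1, 2, -3, -3).

(1, -1, 2, -3, -3)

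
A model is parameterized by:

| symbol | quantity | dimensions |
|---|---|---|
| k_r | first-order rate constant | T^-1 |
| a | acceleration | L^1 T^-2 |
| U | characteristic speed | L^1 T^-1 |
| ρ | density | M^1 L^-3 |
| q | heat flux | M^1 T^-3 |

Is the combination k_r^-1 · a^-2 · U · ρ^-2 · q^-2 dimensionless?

no

Sum the exponent of each base dimension across the product:
  M: −[k_r]_M − 2·[a]_M + [U]_M − 2·[ρ]_M − 2·[q]_M = −(0) − 2·(0) + (0) − 2·(1) − 2·(1) = -4
  L: −[k_r]_L − 2·[a]_L + [U]_L − 2·[ρ]_L − 2·[q]_L = −(0) − 2·(1) + (1) − 2·(-3) − 2·(0) = 5
  T: −[k_r]_T − 2·[a]_T + [U]_T − 2·[ρ]_T − 2·[q]_T = −(-1) − 2·(-2) + (-1) − 2·(0) − 2·(-3) = 10
Net dimensions [M⁻⁴ L⁵ T¹⁰] ≠ [1] — not dimensionless.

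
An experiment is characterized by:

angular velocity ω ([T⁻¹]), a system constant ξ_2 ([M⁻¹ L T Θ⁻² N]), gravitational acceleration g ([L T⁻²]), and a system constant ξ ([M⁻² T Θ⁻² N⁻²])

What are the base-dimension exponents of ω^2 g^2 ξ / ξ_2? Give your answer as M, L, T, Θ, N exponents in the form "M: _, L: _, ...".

M: -1, L: 1, T: -6, Θ: 0, N: -3

Collect each base-dimension exponent across the product:
  M: 2·(0) − (-1) + 2·(0) + (-2) = -1
  L: 2·(0) − (1) + 2·(1) + (0) = 1
  T: 2·(-1) − (1) + 2·(-2) + (1) = -6
  Θ: 2·(0) − (-2) + 2·(0) + (-2) = 0
  N: 2·(0) − (1) + 2·(0) + (-2) = -3
So the dimensions are [M⁻¹ L T⁻⁶ N⁻³].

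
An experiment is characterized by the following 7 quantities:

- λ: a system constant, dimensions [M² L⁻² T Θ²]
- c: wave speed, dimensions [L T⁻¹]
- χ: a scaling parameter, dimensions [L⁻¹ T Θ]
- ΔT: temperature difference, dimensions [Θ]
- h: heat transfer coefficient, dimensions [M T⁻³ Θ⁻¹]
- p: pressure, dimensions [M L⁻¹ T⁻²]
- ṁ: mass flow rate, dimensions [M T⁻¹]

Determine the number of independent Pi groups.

There are 7 variables and 4 base dimensions (M, L, T, Θ).
The dimension matrix has rank 4.
Independent dimensionless groups: 7 − 4 = 3.

3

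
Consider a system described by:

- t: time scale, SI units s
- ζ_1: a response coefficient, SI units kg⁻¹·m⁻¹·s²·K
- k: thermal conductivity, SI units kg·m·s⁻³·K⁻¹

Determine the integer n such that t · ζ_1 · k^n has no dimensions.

Balance the M exponent: (1)·n from k, plus (0) + (-1) = -1 from the rest, must sum to zero.
n − 1 = 0, so n = 1.

1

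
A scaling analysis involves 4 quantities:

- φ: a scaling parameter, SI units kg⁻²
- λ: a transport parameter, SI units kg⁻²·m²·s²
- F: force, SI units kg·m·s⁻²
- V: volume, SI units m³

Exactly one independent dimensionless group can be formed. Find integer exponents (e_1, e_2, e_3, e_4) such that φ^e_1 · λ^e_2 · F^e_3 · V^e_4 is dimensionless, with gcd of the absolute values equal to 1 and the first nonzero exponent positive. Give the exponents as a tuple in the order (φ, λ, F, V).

(1, -2, -2, 2)

M: e_1·(-2) + e_2·(-2) + e_3·(1) + e_4·(0) = 0
L: e_1·(0) + e_2·(2) + e_3·(1) + e_4·(3) = 0
T: e_1·(0) + e_2·(2) + e_3·(-2) + e_4·(0) = 0
Solving this homogeneous linear system for the smallest-integer solution (first nonzero entry positive) gives (1, -2, -2, 2).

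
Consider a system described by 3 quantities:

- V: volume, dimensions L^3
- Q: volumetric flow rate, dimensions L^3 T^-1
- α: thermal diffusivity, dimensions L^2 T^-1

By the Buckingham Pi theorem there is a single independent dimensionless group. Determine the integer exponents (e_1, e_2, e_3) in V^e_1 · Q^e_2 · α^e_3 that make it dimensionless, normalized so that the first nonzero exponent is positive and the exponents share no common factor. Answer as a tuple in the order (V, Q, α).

(1, -3, 3)

L: e_1·(3) + e_2·(3) + e_3·(2) = 0
T: e_1·(0) + e_2·(-1) + e_3·(-1) = 0
Solving this homogeneous linear system for the smallest-integer solution (first nonzero entry positive) gives (1, -3, 3).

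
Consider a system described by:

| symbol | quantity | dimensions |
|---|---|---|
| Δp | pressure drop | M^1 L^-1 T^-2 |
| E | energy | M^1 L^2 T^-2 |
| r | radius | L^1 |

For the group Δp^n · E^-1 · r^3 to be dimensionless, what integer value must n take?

1

Balance the M exponent: (1)·n from Δp, plus −(1) + 3·(0) = -1 from the rest, must sum to zero.
n − 1 = 0, so n = 1.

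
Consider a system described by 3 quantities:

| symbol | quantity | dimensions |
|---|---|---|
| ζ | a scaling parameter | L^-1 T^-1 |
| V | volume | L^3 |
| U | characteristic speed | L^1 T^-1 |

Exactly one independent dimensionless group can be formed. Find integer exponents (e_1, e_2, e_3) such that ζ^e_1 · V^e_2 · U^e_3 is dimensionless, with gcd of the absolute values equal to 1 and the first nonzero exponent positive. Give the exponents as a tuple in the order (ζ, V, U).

(3, 2, -3)

L: e_1·(-1) + e_2·(3) + e_3·(1) = 0
T: e_1·(-1) + e_2·(0) + e_3·(-1) = 0
Solving this homogeneous linear system for the smallest-integer solution (first nonzero entry positive) gives (3, 2, -3).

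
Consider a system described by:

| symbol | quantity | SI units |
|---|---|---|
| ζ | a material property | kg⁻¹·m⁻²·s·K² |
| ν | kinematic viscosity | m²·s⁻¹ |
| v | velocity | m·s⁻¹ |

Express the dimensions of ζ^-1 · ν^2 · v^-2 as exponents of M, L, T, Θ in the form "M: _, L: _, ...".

Collect each base-dimension exponent across the product:
  M: −(-1) + 2·(0) − 2·(0) = 1
  L: −(-2) + 2·(2) − 2·(1) = 4
  T: −(1) + 2·(-1) − 2·(-1) = -1
  Θ: −(2) + 2·(0) − 2·(0) = -2
So the dimensions are [M L⁴ T⁻¹ Θ⁻²].

M: 1, L: 4, T: -1, Θ: -2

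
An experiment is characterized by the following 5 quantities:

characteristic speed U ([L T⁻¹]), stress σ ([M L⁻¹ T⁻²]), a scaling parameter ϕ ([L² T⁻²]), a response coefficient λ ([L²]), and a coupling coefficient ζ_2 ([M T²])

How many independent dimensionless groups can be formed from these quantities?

2

There are 5 variables and 3 base dimensions (M, L, T).
The dimension matrix has rank 3.
Independent dimensionless groups: 5 − 3 = 2.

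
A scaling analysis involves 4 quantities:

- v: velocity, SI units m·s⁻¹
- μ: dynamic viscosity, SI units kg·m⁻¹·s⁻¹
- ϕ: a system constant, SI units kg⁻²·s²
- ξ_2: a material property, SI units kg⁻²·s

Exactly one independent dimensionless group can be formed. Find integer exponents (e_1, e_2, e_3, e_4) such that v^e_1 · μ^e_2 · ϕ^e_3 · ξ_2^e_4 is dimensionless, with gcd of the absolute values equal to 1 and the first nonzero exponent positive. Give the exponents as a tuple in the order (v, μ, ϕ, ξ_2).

M: e_1·(0) + e_2·(1) + e_3·(-2) + e_4·(-2) = 0
L: e_1·(1) + e_2·(-1) + e_3·(0) + e_4·(0) = 0
T: e_1·(-1) + e_2·(-1) + e_3·(2) + e_4·(1) = 0
Solving this homogeneous linear system for the smallest-integer solution (first nonzero entry positive) gives (2, 2, 3, -2).

(2, 2, 3, -2)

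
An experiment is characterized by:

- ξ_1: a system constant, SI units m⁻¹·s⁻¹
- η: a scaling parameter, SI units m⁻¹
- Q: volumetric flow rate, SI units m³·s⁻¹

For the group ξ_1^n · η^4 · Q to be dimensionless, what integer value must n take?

-1

Balance the L exponent: (-1)·n from ξ_1, plus 4·(-1) + (3) = -1 from the rest, must sum to zero.
−n − 1 = 0, so n = -1.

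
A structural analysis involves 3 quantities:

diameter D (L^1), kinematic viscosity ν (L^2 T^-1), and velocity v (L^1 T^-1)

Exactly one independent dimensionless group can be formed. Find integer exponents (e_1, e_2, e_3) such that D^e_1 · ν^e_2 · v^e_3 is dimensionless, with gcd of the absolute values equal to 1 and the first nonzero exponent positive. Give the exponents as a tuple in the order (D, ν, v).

(1, -1, 1)

L: e_1·(1) + e_2·(2) + e_3·(1) = 0
T: e_1·(0) + e_2·(-1) + e_3·(-1) = 0
Solving this homogeneous linear system for the smallest-integer solution (first nonzero entry positive) gives (1, -1, 1).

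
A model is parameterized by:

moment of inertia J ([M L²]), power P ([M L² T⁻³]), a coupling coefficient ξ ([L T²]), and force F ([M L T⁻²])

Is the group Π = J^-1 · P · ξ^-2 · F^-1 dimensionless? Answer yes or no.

no

Sum the exponent of each base dimension across the product:
  M: −[J]_M + [P]_M − 2·[ξ]_M − [F]_M = −(1) + (1) − 2·(0) − (1) = -1
  L: −[J]_L + [P]_L − 2·[ξ]_L − [F]_L = −(2) + (2) − 2·(1) − (1) = -3
  T: −[J]_T + [P]_T − 2·[ξ]_T − [F]_T = −(0) + (-3) − 2·(2) − (-2) = -5
Net dimensions [M⁻¹ L⁻³ T⁻⁵] ≠ [1] — not dimensionless.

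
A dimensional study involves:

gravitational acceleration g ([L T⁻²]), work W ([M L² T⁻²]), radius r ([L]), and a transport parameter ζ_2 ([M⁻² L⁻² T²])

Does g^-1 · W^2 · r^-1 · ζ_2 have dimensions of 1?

Sum the exponent of each base dimension across the product:
  M: −[g]_M + 2·[W]_M − [r]_M + [ζ_2]_M = −(0) + 2·(1) − (0) + (-2) = 0
  L: −[g]_L + 2·[W]_L − [r]_L + [ζ_2]_L = −(1) + 2·(2) − (1) + (-2) = 0
  T: −[g]_T + 2·[W]_T − [r]_T + [ζ_2]_T = −(-2) + 2·(-2) − (0) + (2) = 0
All base exponents vanish — dimensionless.

yes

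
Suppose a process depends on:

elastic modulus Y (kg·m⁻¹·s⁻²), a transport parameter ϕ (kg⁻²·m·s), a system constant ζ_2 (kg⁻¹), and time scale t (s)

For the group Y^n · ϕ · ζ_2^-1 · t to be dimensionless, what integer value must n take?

Balance the M exponent: (1)·n from Y, plus (-2) − (-1) + (0) = -1 from the rest, must sum to zero.
n − 1 = 0, so n = 1.

1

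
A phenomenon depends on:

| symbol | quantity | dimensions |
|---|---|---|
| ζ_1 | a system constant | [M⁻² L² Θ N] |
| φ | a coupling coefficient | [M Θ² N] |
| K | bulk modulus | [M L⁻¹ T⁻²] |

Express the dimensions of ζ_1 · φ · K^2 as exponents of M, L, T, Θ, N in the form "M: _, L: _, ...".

M: 1, L: 0, T: -4, Θ: 3, N: 2

Collect each base-dimension exponent across the product:
  M: (-2) + (1) + 2·(1) = 1
  L: (2) + (0) + 2·(-1) = 0
  T: (0) + (0) + 2·(-2) = -4
  Θ: (1) + (2) + 2·(0) = 3
  N: (1) + (1) + 2·(0) = 2
So the dimensions are [M T⁻⁴ Θ³ N²].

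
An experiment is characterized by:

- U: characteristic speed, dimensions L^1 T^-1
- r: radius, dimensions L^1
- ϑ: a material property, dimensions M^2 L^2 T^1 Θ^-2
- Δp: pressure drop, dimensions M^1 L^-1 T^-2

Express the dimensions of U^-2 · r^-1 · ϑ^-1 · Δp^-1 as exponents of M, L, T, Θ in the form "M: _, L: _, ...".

Collect each base-dimension exponent across the product:
  M: −2·(0) − (0) − (2) − (1) = -3
  L: −2·(1) − (1) − (2) − (-1) = -4
  T: −2·(-1) − (0) − (1) − (-2) = 3
  Θ: −2·(0) − (0) − (-2) − (0) = 2
So the dimensions are [M⁻³ L⁻⁴ T³ Θ²].

M: -3, L: -4, T: 3, Θ: 2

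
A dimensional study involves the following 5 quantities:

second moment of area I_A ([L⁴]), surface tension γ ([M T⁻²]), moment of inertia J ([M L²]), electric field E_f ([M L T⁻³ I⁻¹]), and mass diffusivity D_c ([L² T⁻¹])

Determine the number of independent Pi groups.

1

There are 5 variables and 4 base dimensions (M, L, T, I).
The dimension matrix has rank 4.
Independent dimensionless groups: 5 − 4 = 1.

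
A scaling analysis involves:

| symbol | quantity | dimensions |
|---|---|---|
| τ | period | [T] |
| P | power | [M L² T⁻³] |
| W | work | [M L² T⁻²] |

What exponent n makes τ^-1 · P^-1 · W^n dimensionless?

1

Balance the M exponent: (1)·n from W, plus −(0) − (1) = -1 from the rest, must sum to zero.
n − 1 = 0, so n = 1.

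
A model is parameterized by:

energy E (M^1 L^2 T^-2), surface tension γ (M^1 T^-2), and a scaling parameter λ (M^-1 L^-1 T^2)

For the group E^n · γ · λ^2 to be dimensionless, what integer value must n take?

1

Balance the M exponent: (1)·n from E, plus (1) + 2·(-1) = -1 from the rest, must sum to zero.
n − 1 = 0, so n = 1.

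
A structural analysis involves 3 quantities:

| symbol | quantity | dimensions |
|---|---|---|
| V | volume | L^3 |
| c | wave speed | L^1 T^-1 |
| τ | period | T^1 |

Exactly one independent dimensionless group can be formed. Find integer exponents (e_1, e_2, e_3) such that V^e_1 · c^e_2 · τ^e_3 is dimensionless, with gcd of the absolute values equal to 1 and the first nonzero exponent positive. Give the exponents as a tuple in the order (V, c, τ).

L: e_1·(3) + e_2·(1) + e_3·(0) = 0
T: e_1·(0) + e_2·(-1) + e_3·(1) = 0
Solving this homogeneous linear system for the smallest-integer solution (first nonzero entry positive) gives (1, -3, -3).

(1, -3, -3)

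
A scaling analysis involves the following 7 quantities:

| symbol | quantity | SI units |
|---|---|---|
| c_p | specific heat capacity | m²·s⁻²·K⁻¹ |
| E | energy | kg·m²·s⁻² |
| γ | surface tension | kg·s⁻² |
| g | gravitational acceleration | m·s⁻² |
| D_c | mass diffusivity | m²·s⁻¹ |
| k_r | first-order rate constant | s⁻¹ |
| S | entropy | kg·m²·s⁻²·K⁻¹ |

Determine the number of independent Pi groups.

There are 7 variables and 4 base dimensions (M, L, T, Θ).
The dimension matrix has rank 4.
Independent dimensionless groups: 7 − 4 = 3.

3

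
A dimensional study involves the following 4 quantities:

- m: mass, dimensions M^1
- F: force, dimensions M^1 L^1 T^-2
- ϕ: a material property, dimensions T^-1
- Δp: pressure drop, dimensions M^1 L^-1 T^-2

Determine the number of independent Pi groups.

There are 4 variables and 3 base dimensions (M, L, T).
The dimension matrix has rank 3.
Independent dimensionless groups: 4 − 3 = 1.

1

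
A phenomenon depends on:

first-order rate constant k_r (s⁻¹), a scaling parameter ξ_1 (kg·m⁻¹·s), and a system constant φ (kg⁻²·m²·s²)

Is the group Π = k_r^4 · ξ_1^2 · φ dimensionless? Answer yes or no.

Sum the exponent of each base dimension across the product:
  M: 4·[k_r]_M + 2·[ξ_1]_M + [φ]_M = 4·(0) + 2·(1) + (-2) = 0
  L: 4·[k_r]_L + 2·[ξ_1]_L + [φ]_L = 4·(0) + 2·(-1) + (2) = 0
  T: 4·[k_r]_T + 2·[ξ_1]_T + [φ]_T = 4·(-1) + 2·(1) + (2) = 0
All base exponents vanish — dimensionless.

yes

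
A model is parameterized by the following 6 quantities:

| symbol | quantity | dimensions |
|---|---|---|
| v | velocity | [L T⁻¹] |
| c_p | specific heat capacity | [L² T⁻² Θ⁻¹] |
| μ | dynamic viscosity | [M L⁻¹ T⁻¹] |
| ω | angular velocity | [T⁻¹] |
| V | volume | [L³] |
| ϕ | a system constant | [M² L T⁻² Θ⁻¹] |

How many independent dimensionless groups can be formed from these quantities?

There are 6 variables and 4 base dimensions (M, L, T, Θ).
The dimension matrix has rank 4.
Independent dimensionless groups: 6 − 4 = 2.

2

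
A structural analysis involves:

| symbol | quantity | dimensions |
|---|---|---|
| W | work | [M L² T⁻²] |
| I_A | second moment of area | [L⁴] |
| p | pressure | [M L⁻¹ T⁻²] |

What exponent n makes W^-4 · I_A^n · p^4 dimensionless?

3

Balance the L exponent: (4)·n from I_A, plus −4·(2) + 4·(-1) = -12 from the rest, must sum to zero.
4n − 12 = 0, so n = 3.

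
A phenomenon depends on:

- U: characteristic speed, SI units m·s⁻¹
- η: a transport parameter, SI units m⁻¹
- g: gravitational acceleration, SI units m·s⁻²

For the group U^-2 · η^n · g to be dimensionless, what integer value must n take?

-1

Balance the L exponent: (-1)·n from η, plus −2·(1) + (1) = -1 from the rest, must sum to zero.
−n − 1 = 0, so n = -1.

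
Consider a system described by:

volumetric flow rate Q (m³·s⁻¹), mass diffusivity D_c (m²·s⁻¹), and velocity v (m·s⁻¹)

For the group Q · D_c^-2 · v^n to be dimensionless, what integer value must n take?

Balance the L exponent: (1)·n from v, plus (3) − 2·(2) = -1 from the rest, must sum to zero.
n − 1 = 0, so n = 1.

1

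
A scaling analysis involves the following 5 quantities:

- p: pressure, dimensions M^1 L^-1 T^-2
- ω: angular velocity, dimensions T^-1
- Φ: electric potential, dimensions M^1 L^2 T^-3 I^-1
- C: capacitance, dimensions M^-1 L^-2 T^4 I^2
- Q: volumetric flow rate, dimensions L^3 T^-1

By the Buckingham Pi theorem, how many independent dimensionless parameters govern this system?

1

There are 5 variables and 4 base dimensions (M, L, T, I).
The dimension matrix has rank 4.
Independent dimensionless groups: 5 − 4 = 1.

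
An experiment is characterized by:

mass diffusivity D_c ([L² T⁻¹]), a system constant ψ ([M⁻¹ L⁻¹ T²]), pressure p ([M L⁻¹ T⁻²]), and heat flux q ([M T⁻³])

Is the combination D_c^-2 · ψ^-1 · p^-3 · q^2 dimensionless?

Sum the exponent of each base dimension across the product:
  M: −2·[D_c]_M − [ψ]_M − 3·[p]_M + 2·[q]_M = −2·(0) − (-1) − 3·(1) + 2·(1) = 0
  L: −2·[D_c]_L − [ψ]_L − 3·[p]_L + 2·[q]_L = −2·(2) − (-1) − 3·(-1) + 2·(0) = 0
  T: −2·[D_c]_T − [ψ]_T − 3·[p]_T + 2·[q]_T = −2·(-1) − (2) − 3·(-2) + 2·(-3) = 0
All base exponents vanish — dimensionless.

yes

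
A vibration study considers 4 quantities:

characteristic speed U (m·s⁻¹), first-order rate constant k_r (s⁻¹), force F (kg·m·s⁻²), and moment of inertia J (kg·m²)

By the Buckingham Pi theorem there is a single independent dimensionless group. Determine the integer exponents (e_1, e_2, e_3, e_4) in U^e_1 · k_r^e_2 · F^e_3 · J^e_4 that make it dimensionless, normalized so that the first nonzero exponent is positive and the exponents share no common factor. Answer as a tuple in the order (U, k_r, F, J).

(1, -3, 1, -1)

M: e_1·(0) + e_2·(0) + e_3·(1) + e_4·(1) = 0
L: e_1·(1) + e_2·(0) + e_3·(1) + e_4·(2) = 0
T: e_1·(-1) + e_2·(-1) + e_3·(-2) + e_4·(0) = 0
Solving this homogeneous linear system for the smallest-integer solution (first nonzero entry positive) gives (1, -3, 1, -1).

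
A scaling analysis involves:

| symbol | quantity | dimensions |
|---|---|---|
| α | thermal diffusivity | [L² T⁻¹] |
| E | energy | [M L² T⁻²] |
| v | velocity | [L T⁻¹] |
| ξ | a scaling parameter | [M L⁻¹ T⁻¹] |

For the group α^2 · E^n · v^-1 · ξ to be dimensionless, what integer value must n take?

Balance the M exponent: (1)·n from E, plus 2·(0) − (0) + (1) = 1 from the rest, must sum to zero.
n + 1 = 0, so n = -1.

-1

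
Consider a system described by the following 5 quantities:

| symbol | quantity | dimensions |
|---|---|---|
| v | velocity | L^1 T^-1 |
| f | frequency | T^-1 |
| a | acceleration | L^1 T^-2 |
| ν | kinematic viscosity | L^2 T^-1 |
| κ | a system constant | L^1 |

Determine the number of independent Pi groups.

3

There are 5 variables and 2 base dimensions (L, T).
The dimension matrix has rank 2.
Independent dimensionless groups: 5 − 2 = 3.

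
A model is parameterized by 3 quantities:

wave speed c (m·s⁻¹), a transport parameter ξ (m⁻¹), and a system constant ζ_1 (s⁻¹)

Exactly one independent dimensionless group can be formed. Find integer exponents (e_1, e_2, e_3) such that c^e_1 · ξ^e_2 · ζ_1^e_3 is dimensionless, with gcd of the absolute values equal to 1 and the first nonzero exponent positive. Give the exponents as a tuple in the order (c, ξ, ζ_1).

(1, 1, -1)

L: e_1·(1) + e_2·(-1) + e_3·(0) = 0
T: e_1·(-1) + e_2·(0) + e_3·(-1) = 0
Solving this homogeneous linear system for the smallest-integer solution (first nonzero entry positive) gives (1, 1, -1).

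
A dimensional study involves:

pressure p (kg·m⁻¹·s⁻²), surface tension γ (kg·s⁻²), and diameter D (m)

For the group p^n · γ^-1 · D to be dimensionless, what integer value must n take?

1

Balance the M exponent: (1)·n from p, plus −(1) + (0) = -1 from the rest, must sum to zero.
n − 1 = 0, so n = 1.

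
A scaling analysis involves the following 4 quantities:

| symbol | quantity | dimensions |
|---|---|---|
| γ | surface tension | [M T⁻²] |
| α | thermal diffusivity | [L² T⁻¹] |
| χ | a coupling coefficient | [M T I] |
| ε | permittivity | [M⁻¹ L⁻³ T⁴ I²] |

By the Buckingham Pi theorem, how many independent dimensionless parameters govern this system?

There are 4 variables and 4 base dimensions (M, L, T, I).
The dimension matrix has rank 4.
Independent dimensionless groups: 4 − 4 = 0.

0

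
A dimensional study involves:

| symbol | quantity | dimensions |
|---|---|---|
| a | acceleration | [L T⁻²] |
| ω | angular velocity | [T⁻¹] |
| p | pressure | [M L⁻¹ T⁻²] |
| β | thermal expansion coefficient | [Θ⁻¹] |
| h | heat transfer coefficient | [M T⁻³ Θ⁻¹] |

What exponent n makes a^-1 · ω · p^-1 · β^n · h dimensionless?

-1

Balance the Θ exponent: (-1)·n from β, plus −(0) + (0) − (0) + (-1) = -1 from the rest, must sum to zero.
−n − 1 = 0, so n = -1.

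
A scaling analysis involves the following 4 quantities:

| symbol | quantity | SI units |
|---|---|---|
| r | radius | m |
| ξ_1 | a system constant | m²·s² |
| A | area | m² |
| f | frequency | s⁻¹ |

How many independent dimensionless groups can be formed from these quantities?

There are 4 variables and 2 base dimensions (L, T).
The dimension matrix has rank 2.
Independent dimensionless groups: 4 − 2 = 2.

2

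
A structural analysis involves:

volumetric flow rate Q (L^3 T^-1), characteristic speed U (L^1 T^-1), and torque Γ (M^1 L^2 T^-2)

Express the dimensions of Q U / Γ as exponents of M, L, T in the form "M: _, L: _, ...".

Collect each base-dimension exponent across the product:
  M: (0) + (0) − (1) = -1
  L: (3) + (1) − (2) = 2
  T: (-1) + (-1) − (-2) = 0
So the dimensions are [M⁻¹ L²].

M: -1, L: 2, T: 0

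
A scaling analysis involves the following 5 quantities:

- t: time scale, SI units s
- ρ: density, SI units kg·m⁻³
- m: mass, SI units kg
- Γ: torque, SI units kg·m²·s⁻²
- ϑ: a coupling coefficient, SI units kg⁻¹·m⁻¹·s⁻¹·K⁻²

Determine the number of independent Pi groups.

There are 5 variables and 4 base dimensions (M, L, T, Θ).
The dimension matrix has rank 4.
Independent dimensionless groups: 5 − 4 = 1.

1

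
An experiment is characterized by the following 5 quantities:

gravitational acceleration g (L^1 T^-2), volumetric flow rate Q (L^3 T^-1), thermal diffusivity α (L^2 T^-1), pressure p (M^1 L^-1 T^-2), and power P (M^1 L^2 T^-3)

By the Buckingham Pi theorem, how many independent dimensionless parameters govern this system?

2

There are 5 variables and 3 base dimensions (M, L, T).
The dimension matrix has rank 3.
Independent dimensionless groups: 5 − 3 = 2.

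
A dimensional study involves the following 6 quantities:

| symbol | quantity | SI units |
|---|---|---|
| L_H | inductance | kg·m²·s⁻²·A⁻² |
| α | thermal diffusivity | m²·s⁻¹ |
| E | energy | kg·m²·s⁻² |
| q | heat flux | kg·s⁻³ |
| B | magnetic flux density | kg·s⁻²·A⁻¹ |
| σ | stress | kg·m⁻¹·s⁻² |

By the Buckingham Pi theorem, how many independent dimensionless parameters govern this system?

2

There are 6 variables and 4 base dimensions (M, L, T, I).
The dimension matrix has rank 4.
Independent dimensionless groups: 6 − 4 = 2.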